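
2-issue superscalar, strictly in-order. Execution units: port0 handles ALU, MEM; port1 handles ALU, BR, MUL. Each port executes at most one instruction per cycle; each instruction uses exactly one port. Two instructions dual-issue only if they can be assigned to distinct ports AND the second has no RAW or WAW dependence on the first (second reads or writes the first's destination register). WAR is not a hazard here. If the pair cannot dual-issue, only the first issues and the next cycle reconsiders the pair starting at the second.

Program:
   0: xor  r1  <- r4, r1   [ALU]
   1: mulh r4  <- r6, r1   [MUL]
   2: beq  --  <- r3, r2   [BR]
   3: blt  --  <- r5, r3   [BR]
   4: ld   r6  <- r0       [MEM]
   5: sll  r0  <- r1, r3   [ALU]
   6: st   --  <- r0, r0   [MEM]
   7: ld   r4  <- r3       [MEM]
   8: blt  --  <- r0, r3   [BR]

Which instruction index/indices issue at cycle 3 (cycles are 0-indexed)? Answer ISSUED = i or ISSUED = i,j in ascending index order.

t=0 i0:xor.ALU ; RAW r1
t=1 i1:mulh.MUL ; no-port MUL/BR
t=2 i2:beq.BR ; no-port BR/BR
t=3 i3+i4:blt.BR;ld.MEM ; pair
t=4 i5:sll.ALU ; RAW r0
t=5 i6:st.MEM ; no-port MEM/MEM
t=6 i7+i8:ld.MEM;blt.BR ; pair

ISSUED = 3,4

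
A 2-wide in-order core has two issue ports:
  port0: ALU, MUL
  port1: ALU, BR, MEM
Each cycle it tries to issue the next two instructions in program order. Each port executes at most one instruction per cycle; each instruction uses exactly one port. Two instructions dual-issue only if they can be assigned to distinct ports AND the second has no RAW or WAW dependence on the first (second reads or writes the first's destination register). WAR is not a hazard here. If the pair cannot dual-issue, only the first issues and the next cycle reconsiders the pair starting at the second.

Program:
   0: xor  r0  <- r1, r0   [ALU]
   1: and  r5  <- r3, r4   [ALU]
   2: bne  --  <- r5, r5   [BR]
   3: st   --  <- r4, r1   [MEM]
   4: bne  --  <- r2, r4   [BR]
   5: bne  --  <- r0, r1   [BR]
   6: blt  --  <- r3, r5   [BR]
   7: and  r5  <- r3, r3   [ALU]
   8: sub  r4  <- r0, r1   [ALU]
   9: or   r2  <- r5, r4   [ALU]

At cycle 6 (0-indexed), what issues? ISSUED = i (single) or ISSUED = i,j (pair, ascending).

ISSUED = 8

#0 head=0: xor+and i0,i1 dual
#1 head=2: bne i2 no-port BR/MEM
#2 head=3: st i3 no-port MEM/BR
#3 head=4: bne i4 no-port BR/BR
#4 head=5: bne i5 no-port BR/BR
#5 head=6: blt+and i6,i7 dual
#6 head=8: sub i8 RAW r4
#7 head=9: or i9 tail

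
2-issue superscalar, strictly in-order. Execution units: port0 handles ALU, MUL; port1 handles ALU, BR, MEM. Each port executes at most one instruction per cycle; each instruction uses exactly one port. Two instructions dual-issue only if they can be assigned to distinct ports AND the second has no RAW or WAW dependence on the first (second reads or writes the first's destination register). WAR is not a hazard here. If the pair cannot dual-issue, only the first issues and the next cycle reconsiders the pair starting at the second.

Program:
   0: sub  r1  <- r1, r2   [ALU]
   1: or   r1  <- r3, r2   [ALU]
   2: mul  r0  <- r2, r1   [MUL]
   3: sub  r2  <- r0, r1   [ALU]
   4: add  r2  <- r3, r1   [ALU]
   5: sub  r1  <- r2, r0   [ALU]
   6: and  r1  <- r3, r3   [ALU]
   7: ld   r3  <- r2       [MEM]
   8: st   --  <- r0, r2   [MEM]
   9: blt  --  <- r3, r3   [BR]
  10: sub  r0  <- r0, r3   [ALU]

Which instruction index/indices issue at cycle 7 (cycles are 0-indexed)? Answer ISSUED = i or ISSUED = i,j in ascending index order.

c0: i0 sub  WAW r1
c1: i1 or  RAW r1
c2: i2 mul  RAW r0
c3: i3 sub  WAW r2
c4: i4 add  RAW r2
c5: i5 sub  WAW r1
c6: i6/i7 and;ld  dual
c7: i8 st  no-port MEM/BR
c8: i9/i10 blt;sub  dual

ISSUED = 8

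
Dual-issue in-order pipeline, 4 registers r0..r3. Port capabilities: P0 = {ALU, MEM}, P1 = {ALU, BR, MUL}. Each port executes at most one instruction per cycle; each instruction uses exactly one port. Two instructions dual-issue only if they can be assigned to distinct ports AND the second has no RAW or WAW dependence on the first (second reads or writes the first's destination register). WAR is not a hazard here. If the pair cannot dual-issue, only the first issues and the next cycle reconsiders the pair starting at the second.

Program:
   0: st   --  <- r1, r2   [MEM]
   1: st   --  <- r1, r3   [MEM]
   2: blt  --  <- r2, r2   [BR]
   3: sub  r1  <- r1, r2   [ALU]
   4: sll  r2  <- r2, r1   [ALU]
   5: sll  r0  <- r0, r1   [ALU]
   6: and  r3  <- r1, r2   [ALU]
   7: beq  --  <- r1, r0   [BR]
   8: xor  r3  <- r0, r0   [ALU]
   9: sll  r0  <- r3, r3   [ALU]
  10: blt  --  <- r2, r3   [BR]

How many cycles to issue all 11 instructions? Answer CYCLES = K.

t=0 i0:st ; no-port MEM/MEM
t=1 i1,i2:st blt ; pair
t=2 i3:sub ; RAW r1
t=3 i4,i5:sll sll ; pair
t=4 i6,i7:and beq ; pair
t=5 i8:xor ; RAW r3
t=6 i9,i10:sll blt ; pair

CYCLES = 7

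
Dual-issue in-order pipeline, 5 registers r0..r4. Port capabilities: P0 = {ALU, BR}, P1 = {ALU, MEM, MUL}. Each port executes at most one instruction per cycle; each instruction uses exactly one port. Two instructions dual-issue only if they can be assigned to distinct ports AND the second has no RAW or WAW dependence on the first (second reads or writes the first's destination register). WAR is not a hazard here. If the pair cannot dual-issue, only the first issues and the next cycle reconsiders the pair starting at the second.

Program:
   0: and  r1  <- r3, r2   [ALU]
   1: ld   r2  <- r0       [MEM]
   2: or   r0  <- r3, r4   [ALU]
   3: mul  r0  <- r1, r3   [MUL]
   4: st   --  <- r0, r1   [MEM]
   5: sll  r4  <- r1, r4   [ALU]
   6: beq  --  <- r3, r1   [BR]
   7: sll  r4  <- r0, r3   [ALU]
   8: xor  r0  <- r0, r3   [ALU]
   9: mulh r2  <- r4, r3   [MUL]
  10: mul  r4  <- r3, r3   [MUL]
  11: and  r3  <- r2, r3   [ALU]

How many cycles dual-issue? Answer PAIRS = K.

PAIRS = 5

#0 head=0: and.ALU ld.MEM i0&i1 2-wide
#1 head=2: or.ALU i2 WAW r0
#2 head=3: mul.MUL i3 no-port MUL/MEM
#3 head=4: st.MEM sll.ALU i4&i5 2-wide
#4 head=6: beq.BR sll.ALU i6&i7 2-wide
#5 head=8: xor.ALU mulh.MUL i8&i9 2-wide
#6 head=10: mul.MUL and.ALU i10&i11 2-wide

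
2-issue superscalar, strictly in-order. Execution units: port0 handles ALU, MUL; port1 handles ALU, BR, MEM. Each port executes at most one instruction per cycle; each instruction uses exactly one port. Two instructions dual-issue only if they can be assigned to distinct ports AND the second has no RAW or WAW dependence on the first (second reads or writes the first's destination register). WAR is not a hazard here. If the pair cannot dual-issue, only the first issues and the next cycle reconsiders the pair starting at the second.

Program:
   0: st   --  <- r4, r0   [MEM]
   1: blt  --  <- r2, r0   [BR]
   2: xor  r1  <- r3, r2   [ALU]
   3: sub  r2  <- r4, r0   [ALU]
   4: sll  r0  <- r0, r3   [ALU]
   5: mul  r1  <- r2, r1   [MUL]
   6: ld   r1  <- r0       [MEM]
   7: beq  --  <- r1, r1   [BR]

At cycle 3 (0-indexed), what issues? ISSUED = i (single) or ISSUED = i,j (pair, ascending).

ISSUED = 5

t=0 i0:st ; no-port MEM/BR
t=1 i1+i2:blt+xor ; 2-wide
t=2 i3+i4:sub+sll ; 2-wide
t=3 i5:mul ; WAW r1
t=4 i6:ld ; no-port MEM/BR
t=5 i7:beq ; tail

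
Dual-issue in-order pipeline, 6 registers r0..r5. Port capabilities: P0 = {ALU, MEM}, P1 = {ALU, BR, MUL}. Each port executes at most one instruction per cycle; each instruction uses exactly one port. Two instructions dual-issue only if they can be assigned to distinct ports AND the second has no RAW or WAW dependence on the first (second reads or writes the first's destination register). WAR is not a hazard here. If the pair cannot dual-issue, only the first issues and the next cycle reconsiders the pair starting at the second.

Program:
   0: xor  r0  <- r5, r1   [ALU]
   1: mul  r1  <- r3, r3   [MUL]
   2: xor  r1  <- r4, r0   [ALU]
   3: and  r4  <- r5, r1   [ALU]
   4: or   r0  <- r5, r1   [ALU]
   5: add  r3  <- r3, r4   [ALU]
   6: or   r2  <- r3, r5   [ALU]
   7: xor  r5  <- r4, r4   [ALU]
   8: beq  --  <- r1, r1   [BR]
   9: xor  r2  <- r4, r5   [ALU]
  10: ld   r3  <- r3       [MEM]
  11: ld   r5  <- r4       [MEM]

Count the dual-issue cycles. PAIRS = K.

PAIRS = 4

[0] i0&i1  xor;mul  -- dual
[1] i2  xor  -- RAW r1
[2] i3&i4  and;or  -- dual
[3] i5  add  -- RAW r3
[4] i6&i7  or;xor  -- dual
[5] i8&i9  beq;xor  -- dual
[6] i10  ld  -- no-port MEM/MEM
[7] i11  ld  -- tail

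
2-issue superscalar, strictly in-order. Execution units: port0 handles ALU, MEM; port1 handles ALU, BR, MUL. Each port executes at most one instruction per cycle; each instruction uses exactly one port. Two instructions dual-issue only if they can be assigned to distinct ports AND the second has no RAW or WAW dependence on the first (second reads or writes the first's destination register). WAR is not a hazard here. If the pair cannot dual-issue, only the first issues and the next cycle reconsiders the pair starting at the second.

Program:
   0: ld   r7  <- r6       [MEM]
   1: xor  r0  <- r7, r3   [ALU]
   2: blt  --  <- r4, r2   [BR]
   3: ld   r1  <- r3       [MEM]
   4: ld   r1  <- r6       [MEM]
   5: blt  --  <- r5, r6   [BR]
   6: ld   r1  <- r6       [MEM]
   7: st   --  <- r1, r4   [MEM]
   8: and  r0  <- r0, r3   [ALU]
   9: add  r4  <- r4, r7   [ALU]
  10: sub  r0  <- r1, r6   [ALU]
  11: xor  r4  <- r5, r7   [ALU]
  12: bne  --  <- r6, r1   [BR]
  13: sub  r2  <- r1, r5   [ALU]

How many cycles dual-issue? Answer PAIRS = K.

  cy0 -> i0 (ld.MEM) RAW r7
  cy1 -> i1+i2 (xor.ALU blt.BR) pair
  cy2 -> i3 (ld.MEM) no-port MEM/MEM
  cy3 -> i4+i5 (ld.MEM blt.BR) pair
  cy4 -> i6 (ld.MEM) no-port MEM/MEM
  cy5 -> i7+i8 (st.MEM and.ALU) pair
  cy6 -> i9+i10 (add.ALU sub.ALU) pair
  cy7 -> i11+i12 (xor.ALU bne.BR) pair
  cy8 -> i13 (sub.ALU) tail

PAIRS = 5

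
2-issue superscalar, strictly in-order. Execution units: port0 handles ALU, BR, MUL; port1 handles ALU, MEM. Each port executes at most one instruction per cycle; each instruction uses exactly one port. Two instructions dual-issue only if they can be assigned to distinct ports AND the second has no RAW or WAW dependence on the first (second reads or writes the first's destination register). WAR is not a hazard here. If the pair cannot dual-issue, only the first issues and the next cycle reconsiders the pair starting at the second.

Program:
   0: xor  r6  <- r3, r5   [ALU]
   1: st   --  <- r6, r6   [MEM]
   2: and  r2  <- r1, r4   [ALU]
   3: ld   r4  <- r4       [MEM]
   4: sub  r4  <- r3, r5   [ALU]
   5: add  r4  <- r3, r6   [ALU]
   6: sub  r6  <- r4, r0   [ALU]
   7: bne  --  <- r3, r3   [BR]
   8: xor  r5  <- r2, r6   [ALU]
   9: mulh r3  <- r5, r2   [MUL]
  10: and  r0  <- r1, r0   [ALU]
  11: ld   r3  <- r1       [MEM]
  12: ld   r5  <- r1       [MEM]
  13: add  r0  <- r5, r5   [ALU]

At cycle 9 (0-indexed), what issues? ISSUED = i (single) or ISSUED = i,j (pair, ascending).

ISSUED = 12

#0 head=0: xor i0 RAW r6
#1 head=1: st;and i1/i2 2-wide
#2 head=3: ld i3 WAW r4
#3 head=4: sub i4 WAW r4
#4 head=5: add i5 RAW r4
#5 head=6: sub;bne i6/i7 2-wide
#6 head=8: xor i8 RAW r5
#7 head=9: mulh;and i9/i10 2-wide
#8 head=11: ld i11 no-port MEM/MEM
#9 head=12: ld i12 RAW r5
#10 head=13: add i13 tail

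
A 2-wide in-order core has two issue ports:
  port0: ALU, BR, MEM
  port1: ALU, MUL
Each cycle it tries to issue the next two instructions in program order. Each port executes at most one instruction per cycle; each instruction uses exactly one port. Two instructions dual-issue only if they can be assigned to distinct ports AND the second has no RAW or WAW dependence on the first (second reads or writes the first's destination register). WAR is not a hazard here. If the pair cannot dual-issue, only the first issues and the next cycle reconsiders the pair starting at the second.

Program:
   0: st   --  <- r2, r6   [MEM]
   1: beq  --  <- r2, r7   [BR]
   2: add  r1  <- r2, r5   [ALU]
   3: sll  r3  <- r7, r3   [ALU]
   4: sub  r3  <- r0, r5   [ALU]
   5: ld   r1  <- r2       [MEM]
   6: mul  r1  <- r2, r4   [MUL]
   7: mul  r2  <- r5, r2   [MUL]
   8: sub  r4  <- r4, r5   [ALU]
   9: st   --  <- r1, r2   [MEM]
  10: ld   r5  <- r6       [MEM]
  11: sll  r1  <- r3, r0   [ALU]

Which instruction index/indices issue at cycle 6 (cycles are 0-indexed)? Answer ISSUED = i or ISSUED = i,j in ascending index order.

ISSUED = 9

  cy0 -> i0 (st) no-port MEM/BR
  cy1 -> i1/i2 (beq;add) dual
  cy2 -> i3 (sll) WAW r3
  cy3 -> i4/i5 (sub;ld) dual
  cy4 -> i6 (mul) no-port MUL/MUL
  cy5 -> i7/i8 (mul;sub) dual
  cy6 -> i9 (st) no-port MEM/MEM
  cy7 -> i10/i11 (ld;sll) dual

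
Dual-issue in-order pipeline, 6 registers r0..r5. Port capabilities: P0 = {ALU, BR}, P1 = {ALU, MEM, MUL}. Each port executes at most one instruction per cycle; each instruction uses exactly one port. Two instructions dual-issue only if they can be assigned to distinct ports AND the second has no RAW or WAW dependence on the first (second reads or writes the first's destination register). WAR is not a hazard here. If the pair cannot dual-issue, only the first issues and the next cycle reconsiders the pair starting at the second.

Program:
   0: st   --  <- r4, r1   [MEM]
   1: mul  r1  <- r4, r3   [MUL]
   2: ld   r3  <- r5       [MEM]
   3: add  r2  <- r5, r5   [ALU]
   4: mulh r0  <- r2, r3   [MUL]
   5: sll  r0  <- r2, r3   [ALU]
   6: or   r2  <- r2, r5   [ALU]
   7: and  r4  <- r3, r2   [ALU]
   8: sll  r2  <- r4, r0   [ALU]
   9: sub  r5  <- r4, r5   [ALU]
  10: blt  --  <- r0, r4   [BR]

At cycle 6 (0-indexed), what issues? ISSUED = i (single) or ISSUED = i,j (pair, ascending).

ISSUED = 8,9

#0 head=0: st i0 no-port MEM/MUL
#1 head=1: mul i1 no-port MUL/MEM
#2 head=2: ld/add i2&i3 2-wide
#3 head=4: mulh i4 WAW r0
#4 head=5: sll/or i5&i6 2-wide
#5 head=7: and i7 RAW r4
#6 head=8: sll/sub i8&i9 2-wide
#7 head=10: blt i10 tail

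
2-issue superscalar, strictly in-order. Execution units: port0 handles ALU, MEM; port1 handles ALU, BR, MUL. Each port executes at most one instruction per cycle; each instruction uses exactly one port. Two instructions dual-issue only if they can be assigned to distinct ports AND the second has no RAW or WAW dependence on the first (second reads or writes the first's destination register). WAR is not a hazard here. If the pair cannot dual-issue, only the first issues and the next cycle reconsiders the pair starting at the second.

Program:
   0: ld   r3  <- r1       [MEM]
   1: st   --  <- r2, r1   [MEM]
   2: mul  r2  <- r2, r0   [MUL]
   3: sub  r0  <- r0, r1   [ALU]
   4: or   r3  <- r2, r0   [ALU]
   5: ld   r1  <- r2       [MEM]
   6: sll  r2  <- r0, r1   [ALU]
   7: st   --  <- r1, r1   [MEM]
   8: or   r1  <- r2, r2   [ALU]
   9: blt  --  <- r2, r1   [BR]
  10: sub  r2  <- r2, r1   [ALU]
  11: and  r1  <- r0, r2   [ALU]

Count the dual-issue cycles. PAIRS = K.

PAIRS = 4

0. ld @i0  | no-port MEM/MEM
1. st mul @i1,i2  | 2-wide
2. sub @i3  | RAW r0
3. or ld @i4,i5  | 2-wide
4. sll st @i6,i7  | 2-wide
5. or @i8  | RAW r1
6. blt sub @i9,i10  | 2-wide
7. and @i11  | tail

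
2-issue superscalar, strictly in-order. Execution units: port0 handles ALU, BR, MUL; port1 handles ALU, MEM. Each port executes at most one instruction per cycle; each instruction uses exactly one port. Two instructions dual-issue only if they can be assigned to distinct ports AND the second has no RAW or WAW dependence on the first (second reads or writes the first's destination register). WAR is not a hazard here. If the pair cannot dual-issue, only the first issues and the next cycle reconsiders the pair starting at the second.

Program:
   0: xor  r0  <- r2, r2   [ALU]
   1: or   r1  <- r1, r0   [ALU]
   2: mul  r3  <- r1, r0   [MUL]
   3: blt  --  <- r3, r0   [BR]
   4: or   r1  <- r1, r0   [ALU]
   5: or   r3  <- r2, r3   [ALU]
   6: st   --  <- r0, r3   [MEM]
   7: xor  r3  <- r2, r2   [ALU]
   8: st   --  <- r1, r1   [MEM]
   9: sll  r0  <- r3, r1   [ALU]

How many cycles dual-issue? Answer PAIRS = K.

t=0 i0:xor ; RAW r0
t=1 i1:or ; RAW r1
t=2 i2:mul ; no-port MUL/BR
t=3 i3/i4:blt+or ; pair
t=4 i5:or ; RAW r3
t=5 i6/i7:st+xor ; pair
t=6 i8/i9:st+sll ; pair

PAIRS = 3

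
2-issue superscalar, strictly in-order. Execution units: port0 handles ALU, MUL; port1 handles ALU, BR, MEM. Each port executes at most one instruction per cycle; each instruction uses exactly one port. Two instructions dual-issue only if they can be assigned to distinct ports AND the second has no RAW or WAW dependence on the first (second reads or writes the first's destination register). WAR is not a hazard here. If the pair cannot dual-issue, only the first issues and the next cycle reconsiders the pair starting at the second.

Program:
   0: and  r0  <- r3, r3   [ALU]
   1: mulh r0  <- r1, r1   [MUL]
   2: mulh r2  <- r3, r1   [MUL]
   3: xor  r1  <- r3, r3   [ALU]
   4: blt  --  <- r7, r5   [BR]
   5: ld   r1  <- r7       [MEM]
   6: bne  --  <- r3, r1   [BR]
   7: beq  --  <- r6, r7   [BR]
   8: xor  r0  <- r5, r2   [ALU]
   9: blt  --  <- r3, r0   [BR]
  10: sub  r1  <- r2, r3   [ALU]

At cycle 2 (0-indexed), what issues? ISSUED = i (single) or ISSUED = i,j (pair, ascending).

ISSUED = 2,3

#0 head=0: and i0 WAW r0
#1 head=1: mulh i1 no-port MUL/MUL
#2 head=2: mulh+xor i2/i3 pair
#3 head=4: blt i4 no-port BR/MEM
#4 head=5: ld i5 no-port MEM/BR
#5 head=6: bne i6 no-port BR/BR
#6 head=7: beq+xor i7/i8 pair
#7 head=9: blt+sub i9/i10 pair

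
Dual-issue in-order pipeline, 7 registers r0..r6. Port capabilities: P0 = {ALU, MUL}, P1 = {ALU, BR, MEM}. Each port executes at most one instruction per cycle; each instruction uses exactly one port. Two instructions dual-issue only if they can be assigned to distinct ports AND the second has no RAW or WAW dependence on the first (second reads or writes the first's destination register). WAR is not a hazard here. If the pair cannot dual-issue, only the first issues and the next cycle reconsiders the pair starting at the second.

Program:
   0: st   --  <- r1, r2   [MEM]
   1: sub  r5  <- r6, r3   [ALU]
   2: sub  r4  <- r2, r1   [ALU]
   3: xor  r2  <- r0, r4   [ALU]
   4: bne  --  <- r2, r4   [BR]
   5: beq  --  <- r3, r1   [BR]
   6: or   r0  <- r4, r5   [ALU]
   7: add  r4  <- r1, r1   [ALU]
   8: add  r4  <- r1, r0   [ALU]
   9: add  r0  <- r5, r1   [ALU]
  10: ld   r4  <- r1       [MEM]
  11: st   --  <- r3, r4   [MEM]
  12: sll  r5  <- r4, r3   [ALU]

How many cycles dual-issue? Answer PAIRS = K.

t=0 i0+i1:st+sub ; 2-wide
t=1 i2:sub ; RAW r4
t=2 i3:xor ; RAW r2
t=3 i4:bne ; no-port BR/BR
t=4 i5+i6:beq+or ; 2-wide
t=5 i7:add ; WAW r4
t=6 i8+i9:add+add ; 2-wide
t=7 i10:ld ; no-port MEM/MEM
t=8 i11+i12:st+sll ; 2-wide

PAIRS = 4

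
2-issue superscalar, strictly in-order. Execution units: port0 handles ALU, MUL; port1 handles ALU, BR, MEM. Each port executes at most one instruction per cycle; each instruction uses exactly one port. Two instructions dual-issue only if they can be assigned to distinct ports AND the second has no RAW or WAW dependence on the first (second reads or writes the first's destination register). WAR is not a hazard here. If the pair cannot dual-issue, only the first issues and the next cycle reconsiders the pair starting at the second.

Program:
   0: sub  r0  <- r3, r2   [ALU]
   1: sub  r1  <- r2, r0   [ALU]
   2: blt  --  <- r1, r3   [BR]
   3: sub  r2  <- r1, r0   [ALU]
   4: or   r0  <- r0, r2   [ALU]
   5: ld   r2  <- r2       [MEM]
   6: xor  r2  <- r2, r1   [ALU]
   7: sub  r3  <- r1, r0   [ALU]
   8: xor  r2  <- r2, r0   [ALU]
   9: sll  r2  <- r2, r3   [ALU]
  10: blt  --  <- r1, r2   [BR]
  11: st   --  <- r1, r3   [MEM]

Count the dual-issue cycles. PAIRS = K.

0. sub.ALU @i0  | RAW r0
1. sub.ALU @i1  | RAW r1
2. blt.BR;sub.ALU @i2/i3  | pair
3. or.ALU;ld.MEM @i4/i5  | pair
4. xor.ALU;sub.ALU @i6/i7  | pair
5. xor.ALU @i8  | RAW+WAW r2
6. sll.ALU @i9  | RAW r2
7. blt.BR @i10  | no-port BR/MEM
8. st.MEM @i11  | tail

PAIRS = 3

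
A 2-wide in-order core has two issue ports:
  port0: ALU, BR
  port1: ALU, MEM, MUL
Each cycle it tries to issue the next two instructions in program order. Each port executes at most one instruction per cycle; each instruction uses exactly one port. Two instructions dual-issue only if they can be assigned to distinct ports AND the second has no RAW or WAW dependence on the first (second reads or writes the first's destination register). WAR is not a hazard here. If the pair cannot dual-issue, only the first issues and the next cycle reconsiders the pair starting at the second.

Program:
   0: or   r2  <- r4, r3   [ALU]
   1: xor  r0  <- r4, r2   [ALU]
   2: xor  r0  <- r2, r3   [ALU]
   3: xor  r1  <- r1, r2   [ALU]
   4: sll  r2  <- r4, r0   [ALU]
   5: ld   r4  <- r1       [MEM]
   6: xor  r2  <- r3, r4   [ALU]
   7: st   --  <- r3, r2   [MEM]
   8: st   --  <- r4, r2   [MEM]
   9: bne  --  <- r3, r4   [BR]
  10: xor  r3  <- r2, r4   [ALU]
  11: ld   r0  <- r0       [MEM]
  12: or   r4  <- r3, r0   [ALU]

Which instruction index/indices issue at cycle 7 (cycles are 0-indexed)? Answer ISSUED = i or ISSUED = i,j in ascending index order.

[0] i0  or.ALU  -- RAW r2
[1] i1  xor.ALU  -- WAW r0
[2] i2/i3  xor.ALU/xor.ALU  -- 2-wide
[3] i4/i5  sll.ALU/ld.MEM  -- 2-wide
[4] i6  xor.ALU  -- RAW r2
[5] i7  st.MEM  -- no-port MEM/MEM
[6] i8/i9  st.MEM/bne.BR  -- 2-wide
[7] i10/i11  xor.ALU/ld.MEM  -- 2-wide
[8] i12  or.ALU  -- tail

ISSUED = 10,11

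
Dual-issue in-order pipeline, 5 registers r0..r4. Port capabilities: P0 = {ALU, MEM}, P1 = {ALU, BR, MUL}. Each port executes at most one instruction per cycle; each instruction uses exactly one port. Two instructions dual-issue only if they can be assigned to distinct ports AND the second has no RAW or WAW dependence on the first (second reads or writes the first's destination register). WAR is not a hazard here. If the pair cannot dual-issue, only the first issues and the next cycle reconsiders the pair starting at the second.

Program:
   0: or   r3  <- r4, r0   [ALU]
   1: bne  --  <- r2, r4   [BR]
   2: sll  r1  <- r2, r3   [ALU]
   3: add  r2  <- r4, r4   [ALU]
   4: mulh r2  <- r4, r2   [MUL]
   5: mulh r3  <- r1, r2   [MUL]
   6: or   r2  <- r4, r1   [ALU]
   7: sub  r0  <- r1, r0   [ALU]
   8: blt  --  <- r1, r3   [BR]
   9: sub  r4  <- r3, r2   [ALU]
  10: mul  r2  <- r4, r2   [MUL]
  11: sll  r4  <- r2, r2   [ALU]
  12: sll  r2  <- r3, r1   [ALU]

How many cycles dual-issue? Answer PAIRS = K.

c0: i0/i1 or bne  pair
c1: i2/i3 sll add  pair
c2: i4 mulh  no-port MUL/MUL
c3: i5/i6 mulh or  pair
c4: i7/i8 sub blt  pair
c5: i9 sub  RAW r4
c6: i10 mul  RAW r2
c7: i11/i12 sll sll  pair

PAIRS = 5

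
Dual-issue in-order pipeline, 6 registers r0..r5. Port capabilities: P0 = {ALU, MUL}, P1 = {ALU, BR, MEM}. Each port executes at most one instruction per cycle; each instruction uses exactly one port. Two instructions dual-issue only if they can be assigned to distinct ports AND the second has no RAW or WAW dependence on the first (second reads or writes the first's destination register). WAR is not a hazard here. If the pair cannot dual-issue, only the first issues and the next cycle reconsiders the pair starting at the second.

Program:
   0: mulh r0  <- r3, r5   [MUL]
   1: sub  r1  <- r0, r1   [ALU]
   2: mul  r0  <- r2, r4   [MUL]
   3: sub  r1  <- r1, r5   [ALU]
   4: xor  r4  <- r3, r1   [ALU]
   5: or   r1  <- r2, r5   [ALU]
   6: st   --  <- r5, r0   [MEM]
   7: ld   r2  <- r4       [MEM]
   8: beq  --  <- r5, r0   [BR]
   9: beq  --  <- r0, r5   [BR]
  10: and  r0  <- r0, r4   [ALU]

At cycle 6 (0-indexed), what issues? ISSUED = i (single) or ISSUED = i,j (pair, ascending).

ISSUED = 8

c0: i0 mulh  RAW r0
c1: i1,i2 sub mul  pair
c2: i3 sub  RAW r1
c3: i4,i5 xor or  pair
c4: i6 st  no-port MEM/MEM
c5: i7 ld  no-port MEM/BR
c6: i8 beq  no-port BR/BR
c7: i9,i10 beq and  pair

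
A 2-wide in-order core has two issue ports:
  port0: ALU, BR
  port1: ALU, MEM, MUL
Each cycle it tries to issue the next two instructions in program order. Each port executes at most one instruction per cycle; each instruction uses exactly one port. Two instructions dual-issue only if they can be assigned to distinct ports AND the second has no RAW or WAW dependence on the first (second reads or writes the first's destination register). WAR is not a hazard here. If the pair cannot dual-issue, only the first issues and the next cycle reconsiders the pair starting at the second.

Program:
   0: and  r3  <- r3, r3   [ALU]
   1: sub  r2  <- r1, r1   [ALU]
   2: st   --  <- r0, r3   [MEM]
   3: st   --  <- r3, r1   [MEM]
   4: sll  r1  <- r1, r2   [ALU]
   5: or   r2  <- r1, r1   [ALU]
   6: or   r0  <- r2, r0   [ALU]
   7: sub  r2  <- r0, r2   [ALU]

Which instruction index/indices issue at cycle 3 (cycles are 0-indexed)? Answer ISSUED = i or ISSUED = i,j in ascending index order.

ISSUED = 5

c0: i0&i1 and.ALU;sub.ALU  dual
c1: i2 st.MEM  no-port MEM/MEM
c2: i3&i4 st.MEM;sll.ALU  dual
c3: i5 or.ALU  RAW r2
c4: i6 or.ALU  RAW r0
c5: i7 sub.ALU  tail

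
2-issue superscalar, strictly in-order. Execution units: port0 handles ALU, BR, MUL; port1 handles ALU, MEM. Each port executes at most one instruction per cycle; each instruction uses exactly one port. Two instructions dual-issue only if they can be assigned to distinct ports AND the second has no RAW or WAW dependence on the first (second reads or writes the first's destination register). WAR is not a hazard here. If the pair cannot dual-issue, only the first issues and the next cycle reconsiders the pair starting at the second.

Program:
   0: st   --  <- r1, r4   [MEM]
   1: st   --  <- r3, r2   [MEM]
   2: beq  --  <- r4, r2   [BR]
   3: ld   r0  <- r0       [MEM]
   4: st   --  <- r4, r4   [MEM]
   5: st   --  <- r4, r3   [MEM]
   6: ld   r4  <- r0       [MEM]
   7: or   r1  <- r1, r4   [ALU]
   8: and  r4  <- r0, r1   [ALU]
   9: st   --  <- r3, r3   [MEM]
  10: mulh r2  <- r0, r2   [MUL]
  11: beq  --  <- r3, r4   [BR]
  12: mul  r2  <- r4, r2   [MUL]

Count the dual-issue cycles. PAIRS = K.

t=0 i0:st.MEM ; no-port MEM/MEM
t=1 i1&i2:st.MEM;beq.BR ; dual
t=2 i3:ld.MEM ; no-port MEM/MEM
t=3 i4:st.MEM ; no-port MEM/MEM
t=4 i5:st.MEM ; no-port MEM/MEM
t=5 i6:ld.MEM ; RAW r4
t=6 i7:or.ALU ; RAW r1
t=7 i8&i9:and.ALU;st.MEM ; dual
t=8 i10:mulh.MUL ; no-port MUL/BR
t=9 i11:beq.BR ; no-port BR/MUL
t=10 i12:mul.MUL ; tail

PAIRS = 2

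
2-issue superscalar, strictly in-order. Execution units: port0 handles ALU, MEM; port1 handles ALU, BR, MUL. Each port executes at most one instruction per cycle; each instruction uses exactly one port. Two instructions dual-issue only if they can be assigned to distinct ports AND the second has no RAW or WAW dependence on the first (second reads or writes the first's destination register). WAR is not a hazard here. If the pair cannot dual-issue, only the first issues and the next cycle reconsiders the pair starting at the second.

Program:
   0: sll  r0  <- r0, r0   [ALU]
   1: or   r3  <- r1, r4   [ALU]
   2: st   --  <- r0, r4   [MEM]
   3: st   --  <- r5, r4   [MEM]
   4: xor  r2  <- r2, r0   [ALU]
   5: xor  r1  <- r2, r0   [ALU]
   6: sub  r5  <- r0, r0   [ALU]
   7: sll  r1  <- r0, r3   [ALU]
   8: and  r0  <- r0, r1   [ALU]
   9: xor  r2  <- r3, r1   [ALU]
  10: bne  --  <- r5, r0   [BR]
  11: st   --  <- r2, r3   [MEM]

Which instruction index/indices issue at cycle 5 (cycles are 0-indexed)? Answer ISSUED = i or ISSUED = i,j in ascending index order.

ISSUED = 8,9

t=0 i0/i1:sll+or ; dual
t=1 i2:st ; no-port MEM/MEM
t=2 i3/i4:st+xor ; dual
t=3 i5/i6:xor+sub ; dual
t=4 i7:sll ; RAW r1
t=5 i8/i9:and+xor ; dual
t=6 i10/i11:bne+st ; dual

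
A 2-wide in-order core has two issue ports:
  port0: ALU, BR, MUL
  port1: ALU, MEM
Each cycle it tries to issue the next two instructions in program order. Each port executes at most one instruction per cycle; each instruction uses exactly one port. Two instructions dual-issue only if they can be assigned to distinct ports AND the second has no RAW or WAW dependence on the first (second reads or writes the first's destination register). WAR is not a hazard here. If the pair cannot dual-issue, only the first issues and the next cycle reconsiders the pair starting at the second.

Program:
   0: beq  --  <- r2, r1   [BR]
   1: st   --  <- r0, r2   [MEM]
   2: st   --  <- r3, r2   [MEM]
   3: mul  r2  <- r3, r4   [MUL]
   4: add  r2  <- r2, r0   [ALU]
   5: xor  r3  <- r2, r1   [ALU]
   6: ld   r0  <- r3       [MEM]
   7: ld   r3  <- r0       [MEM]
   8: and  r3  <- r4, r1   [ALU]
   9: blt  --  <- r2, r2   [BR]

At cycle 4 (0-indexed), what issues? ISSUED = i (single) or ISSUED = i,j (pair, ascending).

  cy0 -> i0+i1 (beq.BR/st.MEM) 2-wide
  cy1 -> i2+i3 (st.MEM/mul.MUL) 2-wide
  cy2 -> i4 (add.ALU) RAW r2
  cy3 -> i5 (xor.ALU) RAW r3
  cy4 -> i6 (ld.MEM) no-port MEM/MEM
  cy5 -> i7 (ld.MEM) WAW r3
  cy6 -> i8+i9 (and.ALU/blt.BR) 2-wide

ISSUED = 6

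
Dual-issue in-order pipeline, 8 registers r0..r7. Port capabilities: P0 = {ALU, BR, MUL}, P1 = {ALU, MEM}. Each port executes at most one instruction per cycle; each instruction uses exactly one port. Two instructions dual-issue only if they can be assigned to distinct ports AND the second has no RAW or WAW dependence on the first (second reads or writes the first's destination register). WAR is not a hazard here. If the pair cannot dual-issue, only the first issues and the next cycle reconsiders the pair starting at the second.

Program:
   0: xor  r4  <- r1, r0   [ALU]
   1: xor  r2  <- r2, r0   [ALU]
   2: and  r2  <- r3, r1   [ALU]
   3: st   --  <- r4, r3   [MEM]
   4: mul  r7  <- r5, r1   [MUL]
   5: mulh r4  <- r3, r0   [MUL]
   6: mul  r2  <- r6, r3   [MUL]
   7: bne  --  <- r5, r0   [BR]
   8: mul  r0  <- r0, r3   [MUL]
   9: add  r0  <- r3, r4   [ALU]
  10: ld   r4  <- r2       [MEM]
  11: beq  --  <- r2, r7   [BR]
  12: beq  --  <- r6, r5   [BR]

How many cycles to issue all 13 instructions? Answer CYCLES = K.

c0: i0+i1 xor/xor  dual
c1: i2+i3 and/st  dual
c2: i4 mul  no-port MUL/MUL
c3: i5 mulh  no-port MUL/MUL
c4: i6 mul  no-port MUL/BR
c5: i7 bne  no-port BR/MUL
c6: i8 mul  WAW r0
c7: i9+i10 add/ld  dual
c8: i11 beq  no-port BR/BR
c9: i12 beq  tail

CYCLES = 10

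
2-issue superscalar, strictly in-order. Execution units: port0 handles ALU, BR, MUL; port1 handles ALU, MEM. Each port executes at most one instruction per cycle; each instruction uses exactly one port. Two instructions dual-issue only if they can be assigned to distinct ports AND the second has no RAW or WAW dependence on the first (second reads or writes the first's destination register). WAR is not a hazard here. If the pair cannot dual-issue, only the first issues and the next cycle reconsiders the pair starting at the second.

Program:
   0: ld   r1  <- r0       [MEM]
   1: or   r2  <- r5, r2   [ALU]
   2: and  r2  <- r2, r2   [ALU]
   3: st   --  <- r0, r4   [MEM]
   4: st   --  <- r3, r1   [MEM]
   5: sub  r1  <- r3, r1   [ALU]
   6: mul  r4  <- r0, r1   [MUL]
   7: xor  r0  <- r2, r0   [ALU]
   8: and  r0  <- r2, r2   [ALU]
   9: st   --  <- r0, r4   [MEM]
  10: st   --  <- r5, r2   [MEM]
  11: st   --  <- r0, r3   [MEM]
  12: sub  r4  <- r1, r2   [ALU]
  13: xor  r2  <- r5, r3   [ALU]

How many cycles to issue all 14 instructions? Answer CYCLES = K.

CYCLES = 9

  cy0 -> i0&i1 (ld+or) pair
  cy1 -> i2&i3 (and+st) pair
  cy2 -> i4&i5 (st+sub) pair
  cy3 -> i6&i7 (mul+xor) pair
  cy4 -> i8 (and) RAW r0
  cy5 -> i9 (st) no-port MEM/MEM
  cy6 -> i10 (st) no-port MEM/MEM
  cy7 -> i11&i12 (st+sub) pair
  cy8 -> i13 (xor) tail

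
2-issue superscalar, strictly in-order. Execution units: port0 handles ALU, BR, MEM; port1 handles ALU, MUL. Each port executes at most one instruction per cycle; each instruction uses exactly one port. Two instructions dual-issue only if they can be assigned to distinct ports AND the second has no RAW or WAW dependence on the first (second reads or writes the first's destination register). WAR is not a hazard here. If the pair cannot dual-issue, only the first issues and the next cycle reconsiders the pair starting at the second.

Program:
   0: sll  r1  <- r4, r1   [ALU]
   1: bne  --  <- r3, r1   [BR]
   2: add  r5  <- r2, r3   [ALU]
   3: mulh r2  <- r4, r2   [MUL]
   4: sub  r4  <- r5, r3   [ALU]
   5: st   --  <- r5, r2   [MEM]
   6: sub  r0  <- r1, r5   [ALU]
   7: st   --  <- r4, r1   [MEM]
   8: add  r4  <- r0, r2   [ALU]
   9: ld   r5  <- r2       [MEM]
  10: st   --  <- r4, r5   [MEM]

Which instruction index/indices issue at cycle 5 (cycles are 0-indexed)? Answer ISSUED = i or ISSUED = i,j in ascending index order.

[0] i0  sll.ALU  -- RAW r1
[1] i1,i2  bne.BR+add.ALU  -- pair
[2] i3,i4  mulh.MUL+sub.ALU  -- pair
[3] i5,i6  st.MEM+sub.ALU  -- pair
[4] i7,i8  st.MEM+add.ALU  -- pair
[5] i9  ld.MEM  -- no-port MEM/MEM
[6] i10  st.MEM  -- tail

ISSUED = 9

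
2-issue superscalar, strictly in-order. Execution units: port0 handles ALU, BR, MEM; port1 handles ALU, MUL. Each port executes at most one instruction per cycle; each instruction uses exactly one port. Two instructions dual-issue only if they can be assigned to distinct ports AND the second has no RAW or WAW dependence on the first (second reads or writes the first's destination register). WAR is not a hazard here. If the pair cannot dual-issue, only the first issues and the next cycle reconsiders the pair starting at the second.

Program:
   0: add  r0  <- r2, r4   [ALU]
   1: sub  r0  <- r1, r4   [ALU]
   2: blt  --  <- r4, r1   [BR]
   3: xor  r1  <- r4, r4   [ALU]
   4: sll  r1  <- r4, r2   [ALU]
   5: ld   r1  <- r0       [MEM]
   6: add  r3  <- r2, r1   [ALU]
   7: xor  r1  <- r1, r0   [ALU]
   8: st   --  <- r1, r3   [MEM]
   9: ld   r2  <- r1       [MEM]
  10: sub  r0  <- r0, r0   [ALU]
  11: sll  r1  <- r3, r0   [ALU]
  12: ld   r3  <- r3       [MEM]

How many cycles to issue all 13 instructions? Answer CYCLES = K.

[0] i0  add  -- WAW r0
[1] i1/i2  sub+blt  -- pair
[2] i3  xor  -- WAW r1
[3] i4  sll  -- WAW r1
[4] i5  ld  -- RAW r1
[5] i6/i7  add+xor  -- pair
[6] i8  st  -- no-port MEM/MEM
[7] i9/i10  ld+sub  -- pair
[8] i11/i12  sll+ld  -- pair

CYCLES = 9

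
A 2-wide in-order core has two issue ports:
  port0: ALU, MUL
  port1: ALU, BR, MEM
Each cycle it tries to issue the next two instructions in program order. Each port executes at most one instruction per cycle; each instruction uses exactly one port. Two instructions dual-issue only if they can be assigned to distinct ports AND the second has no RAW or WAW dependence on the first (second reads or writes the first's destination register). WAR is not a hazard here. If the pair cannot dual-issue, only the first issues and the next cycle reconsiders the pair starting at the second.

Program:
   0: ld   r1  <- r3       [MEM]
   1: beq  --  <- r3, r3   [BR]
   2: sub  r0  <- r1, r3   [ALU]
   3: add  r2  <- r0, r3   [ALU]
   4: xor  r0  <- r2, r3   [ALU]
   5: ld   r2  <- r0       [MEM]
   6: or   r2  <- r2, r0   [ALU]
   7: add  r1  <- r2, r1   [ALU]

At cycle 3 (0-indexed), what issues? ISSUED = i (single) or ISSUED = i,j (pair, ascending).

ISSUED = 4

  cy0 -> i0 (ld) no-port MEM/BR
  cy1 -> i1/i2 (beq/sub) pair
  cy2 -> i3 (add) RAW r2
  cy3 -> i4 (xor) RAW r0
  cy4 -> i5 (ld) RAW+WAW r2
  cy5 -> i6 (or) RAW r2
  cy6 -> i7 (add) tail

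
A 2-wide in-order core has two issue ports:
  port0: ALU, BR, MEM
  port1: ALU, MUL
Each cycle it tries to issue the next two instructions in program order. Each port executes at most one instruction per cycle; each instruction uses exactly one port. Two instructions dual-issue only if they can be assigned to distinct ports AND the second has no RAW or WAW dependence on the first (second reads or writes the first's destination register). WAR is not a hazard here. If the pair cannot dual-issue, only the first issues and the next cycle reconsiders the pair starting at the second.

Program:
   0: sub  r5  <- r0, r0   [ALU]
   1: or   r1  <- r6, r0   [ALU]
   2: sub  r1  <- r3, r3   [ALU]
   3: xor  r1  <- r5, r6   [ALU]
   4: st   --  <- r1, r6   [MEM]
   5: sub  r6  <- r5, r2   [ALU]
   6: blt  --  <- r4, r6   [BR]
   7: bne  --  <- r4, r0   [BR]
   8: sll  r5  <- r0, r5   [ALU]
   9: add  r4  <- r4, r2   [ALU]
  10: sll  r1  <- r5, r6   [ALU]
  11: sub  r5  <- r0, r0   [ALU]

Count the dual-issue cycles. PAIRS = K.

PAIRS = 4

#0 head=0: sub.ALU;or.ALU i0&i1 pair
#1 head=2: sub.ALU i2 WAW r1
#2 head=3: xor.ALU i3 RAW r1
#3 head=4: st.MEM;sub.ALU i4&i5 pair
#4 head=6: blt.BR i6 no-port BR/BR
#5 head=7: bne.BR;sll.ALU i7&i8 pair
#6 head=9: add.ALU;sll.ALU i9&i10 pair
#7 head=11: sub.ALU i11 tail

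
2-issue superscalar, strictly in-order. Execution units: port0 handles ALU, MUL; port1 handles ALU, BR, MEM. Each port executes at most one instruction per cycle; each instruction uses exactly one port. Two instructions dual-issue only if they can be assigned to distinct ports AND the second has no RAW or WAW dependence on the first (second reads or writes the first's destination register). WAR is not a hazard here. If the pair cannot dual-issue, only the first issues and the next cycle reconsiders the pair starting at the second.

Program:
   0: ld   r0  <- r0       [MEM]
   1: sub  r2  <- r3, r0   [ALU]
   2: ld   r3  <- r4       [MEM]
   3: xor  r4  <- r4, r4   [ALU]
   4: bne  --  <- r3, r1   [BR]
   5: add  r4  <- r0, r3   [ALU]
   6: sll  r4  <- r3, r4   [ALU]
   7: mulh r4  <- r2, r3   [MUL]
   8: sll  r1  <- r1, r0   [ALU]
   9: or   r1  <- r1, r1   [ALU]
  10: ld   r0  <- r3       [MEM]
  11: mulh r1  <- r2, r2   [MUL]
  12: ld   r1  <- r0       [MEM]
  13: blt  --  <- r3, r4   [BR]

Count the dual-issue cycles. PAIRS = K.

#0 head=0: ld.MEM i0 RAW r0
#1 head=1: sub.ALU/ld.MEM i1,i2 pair
#2 head=3: xor.ALU/bne.BR i3,i4 pair
#3 head=5: add.ALU i5 RAW+WAW r4
#4 head=6: sll.ALU i6 WAW r4
#5 head=7: mulh.MUL/sll.ALU i7,i8 pair
#6 head=9: or.ALU/ld.MEM i9,i10 pair
#7 head=11: mulh.MUL i11 WAW r1
#8 head=12: ld.MEM i12 no-port MEM/BR
#9 head=13: blt.BR i13 tail

PAIRS = 4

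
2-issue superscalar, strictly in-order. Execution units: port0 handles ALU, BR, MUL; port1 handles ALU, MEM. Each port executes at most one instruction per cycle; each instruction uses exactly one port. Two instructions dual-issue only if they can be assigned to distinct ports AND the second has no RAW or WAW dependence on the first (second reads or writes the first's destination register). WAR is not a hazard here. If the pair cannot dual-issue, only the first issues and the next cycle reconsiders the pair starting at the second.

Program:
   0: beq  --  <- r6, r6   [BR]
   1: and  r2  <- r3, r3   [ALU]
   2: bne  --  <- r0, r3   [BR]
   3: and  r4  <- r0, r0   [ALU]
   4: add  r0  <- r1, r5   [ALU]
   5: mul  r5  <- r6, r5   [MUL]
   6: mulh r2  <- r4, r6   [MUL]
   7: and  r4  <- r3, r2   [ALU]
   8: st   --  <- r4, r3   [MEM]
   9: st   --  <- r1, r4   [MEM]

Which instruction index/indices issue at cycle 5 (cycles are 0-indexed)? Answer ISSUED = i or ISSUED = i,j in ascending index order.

ISSUED = 8

c0: i0+i1 beq.BR and.ALU  dual
c1: i2+i3 bne.BR and.ALU  dual
c2: i4+i5 add.ALU mul.MUL  dual
c3: i6 mulh.MUL  RAW r2
c4: i7 and.ALU  RAW r4
c5: i8 st.MEM  no-port MEM/MEM
c6: i9 st.MEM  tail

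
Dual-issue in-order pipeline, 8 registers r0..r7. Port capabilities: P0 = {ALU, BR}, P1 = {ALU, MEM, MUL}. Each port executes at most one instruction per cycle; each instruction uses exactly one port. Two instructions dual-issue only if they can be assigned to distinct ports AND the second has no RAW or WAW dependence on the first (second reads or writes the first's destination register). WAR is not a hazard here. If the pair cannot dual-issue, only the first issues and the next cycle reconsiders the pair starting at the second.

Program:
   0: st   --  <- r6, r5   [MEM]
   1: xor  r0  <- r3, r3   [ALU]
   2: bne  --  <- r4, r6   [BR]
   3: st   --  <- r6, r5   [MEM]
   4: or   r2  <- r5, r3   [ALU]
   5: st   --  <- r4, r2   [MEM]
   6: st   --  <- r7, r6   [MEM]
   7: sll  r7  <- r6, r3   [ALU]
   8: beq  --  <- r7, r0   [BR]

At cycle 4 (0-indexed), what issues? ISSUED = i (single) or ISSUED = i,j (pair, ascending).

ISSUED = 6,7

0. st xor @i0+i1  | dual
1. bne st @i2+i3  | dual
2. or @i4  | RAW r2
3. st @i5  | no-port MEM/MEM
4. st sll @i6+i7  | dual
5. beq @i8  | tail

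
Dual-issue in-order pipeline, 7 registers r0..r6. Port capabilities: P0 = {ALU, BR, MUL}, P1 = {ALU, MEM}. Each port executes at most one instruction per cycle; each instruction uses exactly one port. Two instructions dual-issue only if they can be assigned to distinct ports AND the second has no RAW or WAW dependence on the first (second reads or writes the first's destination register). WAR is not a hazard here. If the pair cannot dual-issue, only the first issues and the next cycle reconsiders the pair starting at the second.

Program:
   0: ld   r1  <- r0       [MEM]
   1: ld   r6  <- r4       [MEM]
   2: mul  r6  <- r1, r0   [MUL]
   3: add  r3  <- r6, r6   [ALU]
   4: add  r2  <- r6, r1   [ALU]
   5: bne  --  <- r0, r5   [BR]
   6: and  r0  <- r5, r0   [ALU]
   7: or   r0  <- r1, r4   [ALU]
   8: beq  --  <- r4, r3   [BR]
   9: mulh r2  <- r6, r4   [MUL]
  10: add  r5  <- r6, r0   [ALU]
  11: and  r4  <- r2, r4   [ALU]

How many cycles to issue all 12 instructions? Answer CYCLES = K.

c0: i0 ld.MEM  no-port MEM/MEM
c1: i1 ld.MEM  WAW r6
c2: i2 mul.MUL  RAW r6
c3: i3/i4 add.ALU add.ALU  pair
c4: i5/i6 bne.BR and.ALU  pair
c5: i7/i8 or.ALU beq.BR  pair
c6: i9/i10 mulh.MUL add.ALU  pair
c7: i11 and.ALU  tail

CYCLES = 8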